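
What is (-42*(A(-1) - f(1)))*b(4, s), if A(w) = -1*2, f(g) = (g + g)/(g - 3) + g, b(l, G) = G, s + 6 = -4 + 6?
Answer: -336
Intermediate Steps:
s = -4 (s = -6 + (-4 + 6) = -6 + 2 = -4)
f(g) = g + 2*g/(-3 + g) (f(g) = (2*g)/(-3 + g) + g = 2*g/(-3 + g) + g = g + 2*g/(-3 + g))
A(w) = -2
(-42*(A(-1) - f(1)))*b(4, s) = -42*(-2 - (-1 + 1)/(-3 + 1))*(-4) = -42*(-2 - 0/(-2))*(-4) = -42*(-2 - (-1)*0/2)*(-4) = -42*(-2 - 1*0)*(-4) = -42*(-2 + 0)*(-4) = -42*(-2)*(-4) = 84*(-4) = -336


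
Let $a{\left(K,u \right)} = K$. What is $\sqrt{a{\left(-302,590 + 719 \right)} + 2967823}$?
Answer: $\sqrt{2967521} \approx 1722.6$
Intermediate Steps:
$\sqrt{a{\left(-302,590 + 719 \right)} + 2967823} = \sqrt{-302 + 2967823} = \sqrt{2967521}$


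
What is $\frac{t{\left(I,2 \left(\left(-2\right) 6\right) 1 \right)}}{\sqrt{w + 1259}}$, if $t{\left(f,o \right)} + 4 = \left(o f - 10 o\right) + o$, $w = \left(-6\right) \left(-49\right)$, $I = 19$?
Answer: $- \frac{244 \sqrt{1553}}{1553} \approx -6.1916$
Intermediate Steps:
$w = 294$
$t{\left(f,o \right)} = -4 - 9 o + f o$ ($t{\left(f,o \right)} = -4 + \left(\left(o f - 10 o\right) + o\right) = -4 + \left(\left(f o - 10 o\right) + o\right) = -4 + \left(\left(- 10 o + f o\right) + o\right) = -4 + \left(- 9 o + f o\right) = -4 - 9 o + f o$)
$\frac{t{\left(I,2 \left(\left(-2\right) 6\right) 1 \right)}}{\sqrt{w + 1259}} = \frac{-4 - 9 \cdot 2 \left(\left(-2\right) 6\right) 1 + 19 \cdot 2 \left(\left(-2\right) 6\right) 1}{\sqrt{294 + 1259}} = \frac{-4 - 9 \cdot 2 \left(-12\right) 1 + 19 \cdot 2 \left(-12\right) 1}{\sqrt{1553}} = \left(-4 - 9 \left(\left(-24\right) 1\right) + 19 \left(\left(-24\right) 1\right)\right) \frac{\sqrt{1553}}{1553} = \left(-4 - -216 + 19 \left(-24\right)\right) \frac{\sqrt{1553}}{1553} = \left(-4 + 216 - 456\right) \frac{\sqrt{1553}}{1553} = - 244 \frac{\sqrt{1553}}{1553} = - \frac{244 \sqrt{1553}}{1553}$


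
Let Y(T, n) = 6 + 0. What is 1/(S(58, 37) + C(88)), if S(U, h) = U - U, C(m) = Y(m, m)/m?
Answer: 44/3 ≈ 14.667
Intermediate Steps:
Y(T, n) = 6
C(m) = 6/m
S(U, h) = 0
1/(S(58, 37) + C(88)) = 1/(0 + 6/88) = 1/(0 + 6*(1/88)) = 1/(0 + 3/44) = 1/(3/44) = 44/3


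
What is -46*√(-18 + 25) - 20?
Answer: -20 - 46*√7 ≈ -141.70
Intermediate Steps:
-46*√(-18 + 25) - 20 = -46*√7 - 20 = -20 - 46*√7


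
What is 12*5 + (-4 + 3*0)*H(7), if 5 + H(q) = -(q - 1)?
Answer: 104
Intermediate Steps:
H(q) = -4 - q (H(q) = -5 - (q - 1) = -5 - (-1 + q) = -5 + (1 - q) = -4 - q)
12*5 + (-4 + 3*0)*H(7) = 12*5 + (-4 + 3*0)*(-4 - 1*7) = 60 + (-4 + 0)*(-4 - 7) = 60 - 4*(-11) = 60 + 44 = 104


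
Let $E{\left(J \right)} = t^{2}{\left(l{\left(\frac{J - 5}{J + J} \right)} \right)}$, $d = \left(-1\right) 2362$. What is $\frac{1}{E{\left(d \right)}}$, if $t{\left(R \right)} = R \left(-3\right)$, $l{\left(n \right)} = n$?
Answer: $\frac{22316176}{50424201} \approx 0.44257$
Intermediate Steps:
$t{\left(R \right)} = - 3 R$
$d = -2362$
$E{\left(J \right)} = \frac{9 \left(-5 + J\right)^{2}}{4 J^{2}}$ ($E{\left(J \right)} = \left(- 3 \frac{J - 5}{J + J}\right)^{2} = \left(- 3 \frac{-5 + J}{2 J}\right)^{2} = \left(- \frac{3 \left(-5 + J\right)}{2 J}\right)^{2} = \frac{9 \left(-5 + J\right)^{2}}{4 J^{2}}$)
$\frac{1}{E{\left(d \right)}} = \frac{1}{\frac{9}{4} \cdot \frac{1}{5579044} \left(5 - -2362\right)^{2}} = \frac{1}{\frac{9}{4} \cdot \frac{1}{5579044} \left(5 + 2362\right)^{2}} = \frac{1}{\frac{9}{4} \cdot \frac{1}{5579044} \cdot 2367^{2}} = \frac{1}{\frac{9}{4} \cdot \frac{1}{5579044} \cdot 5602689} = \frac{1}{\frac{50424201}{22316176}} = \frac{22316176}{50424201}$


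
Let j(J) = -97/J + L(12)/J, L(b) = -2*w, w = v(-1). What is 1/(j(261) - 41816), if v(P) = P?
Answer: -261/10914071 ≈ -2.3914e-5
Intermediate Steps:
w = -1
L(b) = 2 (L(b) = -2*(-1) = 2)
j(J) = -95/J (j(J) = -97/J + 2/J = -95/J)
1/(j(261) - 41816) = 1/(-95/261 - 41816) = 1/(-10914071/261) = -261/10914071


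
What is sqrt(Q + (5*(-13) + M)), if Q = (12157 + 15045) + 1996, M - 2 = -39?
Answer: 2*sqrt(7274) ≈ 170.58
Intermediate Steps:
M = -37 (M = 2 - 39 = -37)
Q = 29198 (Q = 27202 + 1996 = 29198)
sqrt(Q + (5*(-13) + M)) = sqrt(29198 + (5*(-13) - 37)) = sqrt(29198 + (-65 - 37)) = sqrt(29198 - 102) = sqrt(29096) = 2*sqrt(7274)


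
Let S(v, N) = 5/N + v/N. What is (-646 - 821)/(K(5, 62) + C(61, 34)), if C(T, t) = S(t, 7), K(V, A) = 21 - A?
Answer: 10269/248 ≈ 41.407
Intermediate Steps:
C(T, t) = 5/7 + t/7 (C(T, t) = (5 + t)/7 = 5/7 + t/7)
(-646 - 821)/(K(5, 62) + C(61, 34)) = (-646 - 821)/((21 - 1*62) + (5/7 + (1/7)*34)) = -1467/((21 - 62) + (5/7 + 34/7)) = -1467/(-41 + 39/7) = -1467/(-248/7) = -1467*(-7/248) = 10269/248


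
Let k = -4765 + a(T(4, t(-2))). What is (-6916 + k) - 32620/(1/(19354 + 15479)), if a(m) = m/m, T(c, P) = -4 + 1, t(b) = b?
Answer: -1136264140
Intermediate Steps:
T(c, P) = -3
a(m) = 1
k = -4764 (k = -4765 + 1 = -4764)
(-6916 + k) - 32620/(1/(19354 + 15479)) = (-6916 - 4764) - 32620/(1/(19354 + 15479)) = -11680 - 32620/(1/34833) = -11680 - 32620/1/34833 = -11680 - 32620*34833 = -11680 - 1136252460 = -1136264140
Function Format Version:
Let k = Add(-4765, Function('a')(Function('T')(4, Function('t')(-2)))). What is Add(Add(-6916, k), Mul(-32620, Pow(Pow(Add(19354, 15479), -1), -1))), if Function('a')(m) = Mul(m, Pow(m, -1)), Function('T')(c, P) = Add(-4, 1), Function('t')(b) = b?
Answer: -1136264140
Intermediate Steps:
Function('T')(c, P) = -3
Function('a')(m) = 1
k = -4764 (k = Add(-4765, 1) = -4764)
Add(Add(-6916, k), Mul(-32620, Pow(Pow(Add(19354, 15479), -1), -1))) = Add(Add(-6916, -4764), Mul(-32620, Pow(Pow(Add(19354, 15479), -1), -1))) = Add(-11680, Mul(-32620, Pow(Pow(34833, -1), -1))) = Add(-11680, Mul(-32620, Pow(Rational(1, 34833), -1))) = Add(-11680, Mul(-32620, 34833)) = Add(-11680, -1136252460) = -1136264140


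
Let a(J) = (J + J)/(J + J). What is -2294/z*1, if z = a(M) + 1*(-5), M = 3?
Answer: 1147/2 ≈ 573.50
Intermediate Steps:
a(J) = 1 (a(J) = (2*J)/((2*J)) = (2*J)*(1/(2*J)) = 1)
z = -4 (z = 1 + 1*(-5) = 1 - 5 = -4)
-2294/z*1 = -2294/(-4)*1 = -2294*(-1)/4*1 = -62*(-37/4)*1 = (1147/2)*1 = 1147/2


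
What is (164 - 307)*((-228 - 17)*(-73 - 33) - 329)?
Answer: -3666663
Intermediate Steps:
(164 - 307)*((-228 - 17)*(-73 - 33) - 329) = -143*(-245*(-106) - 329) = -143*(25970 - 329) = -143*25641 = -3666663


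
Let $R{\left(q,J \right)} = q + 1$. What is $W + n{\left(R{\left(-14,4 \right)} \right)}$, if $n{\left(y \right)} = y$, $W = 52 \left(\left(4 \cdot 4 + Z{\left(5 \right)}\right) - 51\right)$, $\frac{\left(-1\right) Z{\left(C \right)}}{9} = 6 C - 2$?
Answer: $-14937$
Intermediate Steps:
$Z{\left(C \right)} = 18 - 54 C$ ($Z{\left(C \right)} = - 9 \left(6 C - 2\right) = - 9 \left(-2 + 6 C\right) = 18 - 54 C$)
$R{\left(q,J \right)} = 1 + q$
$W = -14924$ ($W = 52 \left(\left(4 \cdot 4 + \left(18 - 270\right)\right) - 51\right) = 52 \left(\left(16 + \left(18 - 270\right)\right) - 51\right) = 52 \left(\left(16 - 252\right) - 51\right) = 52 \left(-236 - 51\right) = 52 \left(-287\right) = -14924$)
$W + n{\left(R{\left(-14,4 \right)} \right)} = -14924 + \left(1 - 14\right) = -14924 - 13 = -14937$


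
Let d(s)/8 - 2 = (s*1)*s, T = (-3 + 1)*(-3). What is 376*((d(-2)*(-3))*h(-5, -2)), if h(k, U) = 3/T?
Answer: -27072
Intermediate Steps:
T = 6 (T = -2*(-3) = 6)
d(s) = 16 + 8*s² (d(s) = 16 + 8*((s*1)*s) = 16 + 8*(s*s) = 16 + 8*s²)
h(k, U) = ½ (h(k, U) = 3/6 = 3*(⅙) = ½)
376*((d(-2)*(-3))*h(-5, -2)) = 376*(((16 + 8*(-2)²)*(-3))*(½)) = 376*(((16 + 8*4)*(-3))*(½)) = 376*(((16 + 32)*(-3))*(½)) = 376*((48*(-3))*(½)) = 376*(-144*½) = 376*(-72) = -27072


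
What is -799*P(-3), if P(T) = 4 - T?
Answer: -5593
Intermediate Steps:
-799*P(-3) = -799*(4 - 1*(-3)) = -799*(4 + 3) = -799*7 = -5593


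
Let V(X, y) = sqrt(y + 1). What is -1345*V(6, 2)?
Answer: -1345*sqrt(3) ≈ -2329.6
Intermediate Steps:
V(X, y) = sqrt(1 + y)
-1345*V(6, 2) = -1345*sqrt(1 + 2) = -1345*sqrt(3)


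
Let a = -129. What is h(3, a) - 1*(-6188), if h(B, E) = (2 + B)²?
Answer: 6213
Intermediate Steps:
h(3, a) - 1*(-6188) = (2 + 3)² - 1*(-6188) = 5² + 6188 = 25 + 6188 = 6213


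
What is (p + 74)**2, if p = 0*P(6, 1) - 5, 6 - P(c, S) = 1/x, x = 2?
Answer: 4761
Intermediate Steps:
P(c, S) = 11/2 (P(c, S) = 6 - 1/2 = 11/2)
p = -5 (p = 0*(11/2) - 5 = 0 - 5 = -5)
(p + 74)**2 = (-5 + 74)**2 = 69**2 = 4761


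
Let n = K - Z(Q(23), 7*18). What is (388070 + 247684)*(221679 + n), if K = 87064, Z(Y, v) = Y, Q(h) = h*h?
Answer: 195948283356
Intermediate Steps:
Q(h) = h²
n = 86535 (n = 87064 - 1*23² = 87064 - 1*529 = 87064 - 529 = 86535)
(388070 + 247684)*(221679 + n) = (388070 + 247684)*(221679 + 86535) = 635754*308214 = 195948283356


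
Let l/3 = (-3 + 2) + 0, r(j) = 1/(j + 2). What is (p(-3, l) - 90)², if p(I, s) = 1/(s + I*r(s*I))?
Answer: 10569001/1296 ≈ 8155.1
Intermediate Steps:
r(j) = 1/(2 + j)
l = -3 (l = 3*((-3 + 2) + 0) = 3*(-1 + 0) = 3*(-1) = -3)
p(I, s) = 1/(s + I/(2 + I*s)) (p(I, s) = 1/(s + I/(2 + s*I)) = 1/(s + I/(2 + I*s)))
(p(-3, l) - 90)² = ((2 - 3*(-3))/(-3 - 3*(2 - 3*(-3))) - 90)² = ((2 + 9)/(-3 - 3*(2 + 9)) - 90)² = (11/(-3 - 3*11) - 90)² = (11/(-3 - 33) - 90)² = (11/(-36) - 90)² = (-1/36*11 - 90)² = (-11/36 - 90)² = (-3251/36)² = 10569001/1296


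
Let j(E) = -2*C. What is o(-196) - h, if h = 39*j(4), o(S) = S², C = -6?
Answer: 37948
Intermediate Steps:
j(E) = 12 (j(E) = -2*(-6) = 12)
h = 468 (h = 39*12 = 468)
o(-196) - h = (-196)² - 1*468 = 38416 - 468 = 37948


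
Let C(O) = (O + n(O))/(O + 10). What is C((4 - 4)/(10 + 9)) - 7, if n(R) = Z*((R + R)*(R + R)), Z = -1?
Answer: -7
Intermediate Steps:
n(R) = -4*R² (n(R) = -(R + R)*(R + R) = -2*R*2*R = -4*R²)
C(O) = (O - 4*O²)/(10 + O) (C(O) = (O - 4*O²)/(O + 10) = (O - 4*O²)/(10 + O))
C((4 - 4)/(10 + 9)) - 7 = ((4 - 4)/(10 + 9))*(1 - 4*(4 - 4)/(10 + 9))/(10 + (4 - 4)/(10 + 9)) - 7 = (0/19)*(1 - 0/19)/(10 + 0/19) - 7 = (0*(1/19))*(1 - 0/19)/(10 + 0*(1/19)) - 7 = 0*(1 - 4*0)/(10 + 0) - 7 = 0*(1 + 0)/10 - 7 = 0*(⅒)*1 - 7 = 0 - 7 = -7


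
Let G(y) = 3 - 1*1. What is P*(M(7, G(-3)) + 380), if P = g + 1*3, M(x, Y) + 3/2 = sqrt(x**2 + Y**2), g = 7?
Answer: 3785 + 10*sqrt(53) ≈ 3857.8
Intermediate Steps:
G(y) = 2 (G(y) = 3 - 1 = 2)
M(x, Y) = -3/2 + sqrt(Y**2 + x**2) (M(x, Y) = -3/2 + sqrt(x**2 + Y**2) = -3/2 + sqrt(Y**2 + x**2))
P = 10 (P = 7 + 1*3 = 7 + 3 = 10)
P*(M(7, G(-3)) + 380) = 10*((-3/2 + sqrt(2**2 + 7**2)) + 380) = 10*((-3/2 + sqrt(4 + 49)) + 380) = 10*((-3/2 + sqrt(53)) + 380) = 10*(757/2 + sqrt(53)) = 3785 + 10*sqrt(53)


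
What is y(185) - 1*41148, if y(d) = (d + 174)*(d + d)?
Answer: 91682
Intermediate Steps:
y(d) = 2*d*(174 + d) (y(d) = (174 + d)*(2*d) = 2*d*(174 + d))
y(185) - 1*41148 = 2*185*(174 + 185) - 1*41148 = 2*185*359 - 41148 = 132830 - 41148 = 91682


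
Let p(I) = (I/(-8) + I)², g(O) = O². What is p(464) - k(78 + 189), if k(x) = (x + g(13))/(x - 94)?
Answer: 28516192/173 ≈ 1.6483e+5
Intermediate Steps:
p(I) = 49*I²/64 (p(I) = (I*(-⅛) + I)² = (-I/8 + I)² = (7*I/8)² = 49*I²/64)
k(x) = (169 + x)/(-94 + x) (k(x) = (x + 13²)/(x - 94) = (x + 169)/(-94 + x) = (169 + x)/(-94 + x))
p(464) - k(78 + 189) = (49/64)*464² - (169 + (78 + 189))/(-94 + (78 + 189)) = (49/64)*215296 - (169 + 267)/(-94 + 267) = 164836 - 436/173 = 28516192/173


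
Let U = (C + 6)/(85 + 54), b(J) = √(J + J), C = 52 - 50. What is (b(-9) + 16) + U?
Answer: 2232/139 + 3*I*√2 ≈ 16.058 + 4.2426*I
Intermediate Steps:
C = 2
b(J) = √2*√J (b(J) = √(2*J) = √2*√J)
U = 8/139 (U = (2 + 6)/(85 + 54) = 8/139 ≈ 0.057554)
(b(-9) + 16) + U = (√2*√(-9) + 16) + 8/139 = (√2*(3*I) + 16) + 8/139 = (3*I*√2 + 16) + 8/139 = (16 + 3*I*√2) + 8/139 = 2232/139 + 3*I*√2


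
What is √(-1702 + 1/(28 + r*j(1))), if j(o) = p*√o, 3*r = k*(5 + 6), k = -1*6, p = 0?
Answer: 3*I*√37065/14 ≈ 41.255*I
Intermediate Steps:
k = -6
r = -22 (r = (-6*(5 + 6))/3 = (-6*11)/3 = (⅓)*(-66) = -22)
j(o) = 0 (j(o) = 0*√o = 0)
√(-1702 + 1/(28 + r*j(1))) = √(-1702 + 1/(28 - 22*0)) = √(-1702 + 1/(28 + 0)) = √(-1702 + 1/28) = √(-47655/28) = 3*I*√37065/14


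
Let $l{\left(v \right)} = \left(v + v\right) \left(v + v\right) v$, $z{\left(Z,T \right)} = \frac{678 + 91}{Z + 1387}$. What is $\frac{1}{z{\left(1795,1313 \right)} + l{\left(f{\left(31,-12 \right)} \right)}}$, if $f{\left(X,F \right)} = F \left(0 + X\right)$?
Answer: $- \frac{3182}{655222776575} \approx -4.8564 \cdot 10^{-9}$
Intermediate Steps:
$z{\left(Z,T \right)} = \frac{769}{1387 + Z}$
$f{\left(X,F \right)} = F X$
$l{\left(v \right)} = 4 v^{3}$ ($l{\left(v \right)} = 2 v 2 v v = 4 v^{2} v = 4 v^{3}$)
$\frac{1}{z{\left(1795,1313 \right)} + l{\left(f{\left(31,-12 \right)} \right)}} = \frac{1}{\frac{769}{1387 + 1795} + 4 \left(\left(-12\right) 31\right)^{3}} = \frac{1}{\frac{769}{3182} + 4 \left(-372\right)^{3}} = \frac{1}{769 \cdot \frac{1}{3182} + 4 \left(-51478848\right)} = \frac{1}{\frac{769}{3182} - 205915392} = \frac{1}{- \frac{655222776575}{3182}} = - \frac{3182}{655222776575}$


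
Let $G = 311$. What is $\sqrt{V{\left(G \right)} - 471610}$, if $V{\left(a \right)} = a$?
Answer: $i \sqrt{471299} \approx 686.51 i$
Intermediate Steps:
$\sqrt{V{\left(G \right)} - 471610} = \sqrt{311 - 471610} = \sqrt{-471299} = i \sqrt{471299}$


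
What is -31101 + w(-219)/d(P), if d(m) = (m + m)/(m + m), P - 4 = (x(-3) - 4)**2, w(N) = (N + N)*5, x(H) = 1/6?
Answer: -33291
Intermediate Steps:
x(H) = 1/6
w(N) = 10*N (w(N) = (2*N)*5 = 10*N)
P = 673/36 (P = 4 + (1/6 - 4)**2 = 4 + (-23/6)**2 = 4 + 529/36 = 673/36 ≈ 18.694)
d(m) = 1 (d(m) = (2*m)/((2*m)) = (2*m)*(1/(2*m)) = 1)
-31101 + w(-219)/d(P) = -31101 + (10*(-219))/1 = -31101 - 2190*1 = -31101 - 2190 = -33291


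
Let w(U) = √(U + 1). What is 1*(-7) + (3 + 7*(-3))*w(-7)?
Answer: -7 - 18*I*√6 ≈ -7.0 - 44.091*I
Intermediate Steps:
w(U) = √(1 + U)
1*(-7) + (3 + 7*(-3))*w(-7) = 1*(-7) + (3 + 7*(-3))*√(1 - 7) = -7 + (3 - 21)*√(-6) = -7 - 18*I*√6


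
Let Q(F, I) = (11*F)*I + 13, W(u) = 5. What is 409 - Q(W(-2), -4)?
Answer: 616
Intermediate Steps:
Q(F, I) = 13 + 11*F*I (Q(F, I) = 11*F*I + 13 = 13 + 11*F*I)
409 - Q(W(-2), -4) = 409 - (13 + 11*5*(-4)) = 409 - (13 - 220) = 409 - 1*(-207) = 409 + 207 = 616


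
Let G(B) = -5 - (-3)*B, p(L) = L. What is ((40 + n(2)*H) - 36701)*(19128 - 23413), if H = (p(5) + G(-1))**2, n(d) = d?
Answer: 157015255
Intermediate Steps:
G(B) = -5 + 3*B
H = 9 (H = (5 + (-5 + 3*(-1)))**2 = (5 + (-5 - 3))**2 = (5 - 8)**2 = (-3)**2 = 9)
((40 + n(2)*H) - 36701)*(19128 - 23413) = ((40 + 2*9) - 36701)*(19128 - 23413) = ((40 + 18) - 36701)*(-4285) = (58 - 36701)*(-4285) = -36643*(-4285) = 157015255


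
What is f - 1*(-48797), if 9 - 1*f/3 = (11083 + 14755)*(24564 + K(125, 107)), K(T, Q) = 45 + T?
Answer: -1917182452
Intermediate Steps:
f = -1917231249 (f = 27 - 3*(11083 + 14755)*(24564 + (45 + 125)) = 27 - 77514*(24564 + 170) = 27 - 77514*24734 = 27 - 3*639077092 = 27 - 1917231276 = -1917231249)
f - 1*(-48797) = -1917231249 - 1*(-48797) = -1917231249 + 48797 = -1917182452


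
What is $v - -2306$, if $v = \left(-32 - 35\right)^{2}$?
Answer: $6795$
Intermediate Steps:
$v = 4489$ ($v = \left(-67\right)^{2} = 4489$)
$v - -2306 = 4489 - -2306 = 4489 + 2306 = 6795$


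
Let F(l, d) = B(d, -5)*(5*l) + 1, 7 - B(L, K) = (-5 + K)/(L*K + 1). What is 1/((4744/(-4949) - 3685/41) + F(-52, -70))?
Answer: -5478543/10503703880 ≈ -0.00052158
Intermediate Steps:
B(L, K) = 7 - (-5 + K)/(1 + K*L) (B(L, K) = 7 - (-5 + K)/(L*K + 1) = 7 - (-5 + K)/(K*L + 1) = 7 - (-5 + K)/(1 + K*L))
F(l, d) = 1 + 5*l*(17 - 35*d)/(1 - 5*d) (F(l, d) = ((12 - 1*(-5) + 7*(-5)*d)/(1 - 5*d))*(5*l) + 1 = ((12 + 5 - 35*d)/(1 - 5*d))*(5*l) + 1 = ((17 - 35*d)/(1 - 5*d))*(5*l) + 1 = 5*l*(17 - 35*d)/(1 - 5*d) + 1 = 1 + 5*l*(17 - 35*d)/(1 - 5*d))
1/((4744/(-4949) - 3685/41) + F(-52, -70)) = 1/((4744/(-4949) - 3685/41) + (-1 + 5*(-70) + 5*(-52)*(-17 + 35*(-70)))/(-1 + 5*(-70))) = 1/((4744*(-1/4949) - 3685*1/41) + (-1 - 350 + 5*(-52)*(-17 - 2450))/(-1 - 350)) = 1/((-4744/4949 - 3685/41) + (-1 - 350 + 5*(-52)*(-2467))/(-351)) = 1/(-18431569/202909 - (-1 - 350 + 641420)/351) = 1/(-18431569/202909 - 1/351*641069) = 1/(-18431569/202909 - 49313/27) = 1/(-10503703880/5478543) = -5478543/10503703880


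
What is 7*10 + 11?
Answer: 81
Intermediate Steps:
7*10 + 11 = 70 + 11 = 81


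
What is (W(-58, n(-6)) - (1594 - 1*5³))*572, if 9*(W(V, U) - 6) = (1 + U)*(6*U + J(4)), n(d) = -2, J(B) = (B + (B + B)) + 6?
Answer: -2511652/3 ≈ -8.3722e+5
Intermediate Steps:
J(B) = 6 + 3*B (J(B) = (B + 2*B) + 6 = 3*B + 6 = 6 + 3*B)
W(V, U) = 6 + (1 + U)*(18 + 6*U)/9 (W(V, U) = 6 + ((1 + U)*(6*U + (6 + 3*4)))/9 = 6 + ((1 + U)*(6*U + (6 + 12)))/9 = 6 + ((1 + U)*(6*U + 18))/9 = 6 + ((1 + U)*(18 + 6*U))/9 = 6 + (1 + U)*(18 + 6*U)/9)
(W(-58, n(-6)) - (1594 - 1*5³))*572 = ((8 + (⅔)*(-2)² + (8/3)*(-2)) - (1594 - 1*5³))*572 = ((8 + (⅔)*4 - 16/3) - (1594 - 1*125))*572 = ((8 + 8/3 - 16/3) - (1594 - 125))*572 = (16/3 - 1*1469)*572 = (16/3 - 1469)*572 = -4391/3*572 = -2511652/3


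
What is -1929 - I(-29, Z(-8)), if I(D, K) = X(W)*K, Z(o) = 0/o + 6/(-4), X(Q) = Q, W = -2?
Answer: -1932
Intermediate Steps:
Z(o) = -3/2 (Z(o) = 0 + 6*(-¼) = 0 - 3/2 = -3/2)
I(D, K) = -2*K
-1929 - I(-29, Z(-8)) = -1929 - (-2)*(-3)/2 = -1929 - 1*3 = -1929 - 3 = -1932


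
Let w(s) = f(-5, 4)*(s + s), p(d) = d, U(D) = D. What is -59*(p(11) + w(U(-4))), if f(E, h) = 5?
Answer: 1711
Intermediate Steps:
w(s) = 10*s (w(s) = 5*(s + s) = 5*(2*s) = 10*s)
-59*(p(11) + w(U(-4))) = -59*(11 + 10*(-4)) = -59*(11 - 40) = -59*(-29) = 1711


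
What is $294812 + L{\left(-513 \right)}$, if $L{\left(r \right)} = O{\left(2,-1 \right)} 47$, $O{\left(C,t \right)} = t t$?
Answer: $294859$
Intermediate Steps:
$O{\left(C,t \right)} = t^{2}$
$L{\left(r \right)} = 47$ ($L{\left(r \right)} = \left(-1\right)^{2} \cdot 47 = 1 \cdot 47 = 47$)
$294812 + L{\left(-513 \right)} = 294812 + 47 = 294859$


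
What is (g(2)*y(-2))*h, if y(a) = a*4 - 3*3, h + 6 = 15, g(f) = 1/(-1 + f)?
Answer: -153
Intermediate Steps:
h = 9 (h = -6 + 15 = 9)
y(a) = -9 + 4*a (y(a) = 4*a - 9 = -9 + 4*a)
(g(2)*y(-2))*h = ((-9 + 4*(-2))/(-1 + 2))*9 = ((-9 - 8)/1)*9 = (1*(-17))*9 = -17*9 = -153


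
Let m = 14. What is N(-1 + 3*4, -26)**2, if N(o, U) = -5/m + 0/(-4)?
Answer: 25/196 ≈ 0.12755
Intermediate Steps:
N(o, U) = -5/14 (N(o, U) = -5/14 + 0/(-4) = -5*1/14 + 0*(-1/4) = -5/14 + 0 = -5/14)
N(-1 + 3*4, -26)**2 = (-5/14)**2 = 25/196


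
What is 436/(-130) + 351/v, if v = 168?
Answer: -4603/3640 ≈ -1.2646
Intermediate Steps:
436/(-130) + 351/v = 436/(-130) + 351/168 = 436*(-1/130) + 351*(1/168) = -218/65 + 117/56 = -4603/3640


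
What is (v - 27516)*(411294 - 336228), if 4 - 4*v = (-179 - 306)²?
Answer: -12959581905/2 ≈ -6.4798e+9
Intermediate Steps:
v = -235221/4 (v = 1 - (-179 - 306)²/4 = 1 - ¼*(-485)² = 1 - ¼*235225 = 1 - 235225/4 = -235221/4 ≈ -58805.)
(v - 27516)*(411294 - 336228) = (-235221/4 - 27516)*(411294 - 336228) = -345285/4*75066 = -12959581905/2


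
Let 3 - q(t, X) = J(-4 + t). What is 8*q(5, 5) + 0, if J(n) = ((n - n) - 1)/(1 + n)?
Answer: 28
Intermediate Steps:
J(n) = -1/(1 + n) (J(n) = (0 - 1)/(1 + n) = -1/(1 + n))
q(t, X) = 3 + 1/(-3 + t) (q(t, X) = 3 - (-1)/(1 + (-4 + t)) = 3 - (-1)/(-3 + t) = 3 + 1/(-3 + t))
8*q(5, 5) + 0 = 8*((-8 + 3*5)/(-3 + 5)) + 0 = 8*((-8 + 15)/2) + 0 = 8*((½)*7) + 0 = 8*(7/2) + 0 = 28 + 0 = 28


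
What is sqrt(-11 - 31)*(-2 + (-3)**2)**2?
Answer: 49*I*sqrt(42) ≈ 317.56*I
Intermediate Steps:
sqrt(-11 - 31)*(-2 + (-3)**2)**2 = sqrt(-42)*(-2 + 9)**2 = (I*sqrt(42))*7**2 = (I*sqrt(42))*49 = 49*I*sqrt(42)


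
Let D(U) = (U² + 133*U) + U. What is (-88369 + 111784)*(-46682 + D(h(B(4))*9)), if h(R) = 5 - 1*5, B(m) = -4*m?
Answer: -1093059030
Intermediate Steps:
h(R) = 0 (h(R) = 5 - 5 = 0)
D(U) = U² + 134*U
(-88369 + 111784)*(-46682 + D(h(B(4))*9)) = (-88369 + 111784)*(-46682 + (0*9)*(134 + 0*9)) = 23415*(-46682 + 0*(134 + 0)) = 23415*(-46682 + 0*134) = 23415*(-46682 + 0) = 23415*(-46682) = -1093059030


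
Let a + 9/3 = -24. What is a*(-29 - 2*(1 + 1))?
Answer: 891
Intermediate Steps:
a = -27 (a = -3 - 24 = -27)
a*(-29 - 2*(1 + 1)) = -27*(-29 - 2*(1 + 1)) = -27*(-29 - 2*2) = -27*(-29 - 4) = -27*(-33) = 891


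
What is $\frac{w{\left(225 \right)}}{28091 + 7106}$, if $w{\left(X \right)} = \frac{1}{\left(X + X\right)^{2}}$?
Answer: $\frac{1}{7127392500} \approx 1.403 \cdot 10^{-10}$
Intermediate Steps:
$w{\left(X \right)} = \frac{1}{4 X^{2}}$ ($w{\left(X \right)} = \frac{1}{\left(2 X\right)^{2}} = \frac{1}{4 X^{2}}$)
$\frac{w{\left(225 \right)}}{28091 + 7106} = \frac{\frac{1}{4} \cdot \frac{1}{50625}}{28091 + 7106} = \frac{\frac{1}{4} \cdot \frac{1}{50625}}{35197} = \frac{1}{202500} \cdot \frac{1}{35197} = \frac{1}{7127392500}$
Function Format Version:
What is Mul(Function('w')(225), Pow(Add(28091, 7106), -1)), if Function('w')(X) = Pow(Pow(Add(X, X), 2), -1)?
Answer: Rational(1, 7127392500) ≈ 1.4030e-10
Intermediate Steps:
Function('w')(X) = Mul(Rational(1, 4), Pow(X, -2)) (Function('w')(X) = Pow(Pow(Mul(2, X), 2), -1) = Pow(Mul(4, Pow(X, 2)), -1) = Mul(Rational(1, 4), Pow(X, -2)))
Mul(Function('w')(225), Pow(Add(28091, 7106), -1)) = Mul(Mul(Rational(1, 4), Pow(225, -2)), Pow(Add(28091, 7106), -1)) = Mul(Mul(Rational(1, 4), Rational(1, 50625)), Pow(35197, -1)) = Mul(Rational(1, 202500), Rational(1, 35197)) = Rational(1, 7127392500)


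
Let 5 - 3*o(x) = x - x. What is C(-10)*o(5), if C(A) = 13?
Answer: 65/3 ≈ 21.667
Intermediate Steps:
o(x) = 5/3 (o(x) = 5/3 - (x - x)/3 = 5/3 - 1/3*0 = 5/3 + 0 = 5/3)
C(-10)*o(5) = 13*(5/3) = 65/3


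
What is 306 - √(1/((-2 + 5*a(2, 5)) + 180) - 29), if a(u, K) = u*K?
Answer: 306 - I*√376827/114 ≈ 306.0 - 5.3848*I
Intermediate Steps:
a(u, K) = K*u
306 - √(1/((-2 + 5*a(2, 5)) + 180) - 29) = 306 - √(1/((-2 + 5*(5*2)) + 180) - 29) = 306 - √(1/((-2 + 5*10) + 180) - 29) = 306 - √(1/((-2 + 50) + 180) - 29) = 306 - √(1/(48 + 180) - 29) = 306 - √(1/228 - 29) = 306 - √(-6611/228) = 306 - I*√376827/114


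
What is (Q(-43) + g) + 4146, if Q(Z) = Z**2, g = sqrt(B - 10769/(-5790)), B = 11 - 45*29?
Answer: 5995 + I*sqrt(43317832890)/5790 ≈ 5995.0 + 35.946*I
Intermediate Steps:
B = -1294 (B = 11 - 1305 = -1294)
g = I*sqrt(43317832890)/5790 (g = sqrt(-1294 - 10769/(-5790)) = sqrt(-1294 - 10769*(-1/5790)) = sqrt(-1294 + 10769/5790) = sqrt(-7481491/5790) = I*sqrt(43317832890)/5790 ≈ 35.946*I)
(Q(-43) + g) + 4146 = ((-43)**2 + I*sqrt(43317832890)/5790) + 4146 = (1849 + I*sqrt(43317832890)/5790) + 4146 = 5995 + I*sqrt(43317832890)/5790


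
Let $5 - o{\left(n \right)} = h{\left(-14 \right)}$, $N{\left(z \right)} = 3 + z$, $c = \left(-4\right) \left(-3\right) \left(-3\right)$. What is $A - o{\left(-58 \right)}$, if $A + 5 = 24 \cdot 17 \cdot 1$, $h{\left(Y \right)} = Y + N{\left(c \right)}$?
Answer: $351$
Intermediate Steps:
$c = -36$ ($c = 12 \left(-3\right) = -36$)
$h{\left(Y \right)} = -33 + Y$ ($h{\left(Y \right)} = Y + \left(3 - 36\right) = Y - 33 = -33 + Y$)
$A = 403$ ($A = -5 + 24 \cdot 17 \cdot 1 = -5 + 408 \cdot 1 = -5 + 408 = 403$)
$o{\left(n \right)} = 52$ ($o{\left(n \right)} = 5 - \left(-33 - 14\right) = 5 - -47 = 5 + 47 = 52$)
$A - o{\left(-58 \right)} = 403 - 52 = 351$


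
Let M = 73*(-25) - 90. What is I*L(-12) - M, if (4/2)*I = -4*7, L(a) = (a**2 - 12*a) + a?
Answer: -1949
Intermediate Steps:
L(a) = a**2 - 11*a
M = -1915 (M = -1825 - 90 = -1915)
I = -14 (I = (-4*7)/2 = (1/2)*(-28) = -14)
I*L(-12) - M = -(-168)*(-11 - 12) - 1*(-1915) = -(-168)*(-23) + 1915 = -14*276 + 1915 = -3864 + 1915 = -1949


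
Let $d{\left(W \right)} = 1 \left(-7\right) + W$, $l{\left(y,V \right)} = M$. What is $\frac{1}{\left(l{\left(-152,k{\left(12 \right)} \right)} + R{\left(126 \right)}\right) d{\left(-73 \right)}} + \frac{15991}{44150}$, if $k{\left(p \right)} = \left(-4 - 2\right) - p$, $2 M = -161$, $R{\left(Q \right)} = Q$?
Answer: $\frac{5816309}{16070600} \approx 0.36192$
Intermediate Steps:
$M = - \frac{161}{2}$ ($M = \frac{1}{2} \left(-161\right) = - \frac{161}{2} \approx -80.5$)
$k{\left(p \right)} = -6 - p$ ($k{\left(p \right)} = \left(-4 - 2\right) - p = -6 - p$)
$l{\left(y,V \right)} = - \frac{161}{2}$
$d{\left(W \right)} = -7 + W$
$\frac{1}{\left(l{\left(-152,k{\left(12 \right)} \right)} + R{\left(126 \right)}\right) d{\left(-73 \right)}} + \frac{15991}{44150} = \frac{1}{\left(- \frac{161}{2} + 126\right) \left(-7 - 73\right)} + \frac{15991}{44150} = \frac{1}{\frac{91}{2} \left(-80\right)} + 15991 \cdot \frac{1}{44150} = \frac{2}{91} \left(- \frac{1}{80}\right) + \frac{15991}{44150} = - \frac{1}{3640} + \frac{15991}{44150} = \frac{5816309}{16070600}$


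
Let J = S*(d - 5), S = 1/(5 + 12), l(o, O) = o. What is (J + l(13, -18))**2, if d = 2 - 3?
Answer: 46225/289 ≈ 159.95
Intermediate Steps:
d = -1
S = 1/17 ≈ 0.058824
J = -6/17 (J = (-1 - 5)/17 = (1/17)*(-6) = -6/17 ≈ -0.35294)
(J + l(13, -18))**2 = (-6/17 + 13)**2 = (215/17)**2 = 46225/289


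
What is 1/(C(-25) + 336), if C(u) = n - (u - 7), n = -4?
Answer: 1/364 ≈ 0.0027473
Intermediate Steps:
C(u) = 3 - u (C(u) = -4 - (u - 7) = -4 - (-7 + u) = -4 + (7 - u) = 3 - u)
1/(C(-25) + 336) = 1/((3 - 1*(-25)) + 336) = 1/((3 + 25) + 336) = 1/(28 + 336) = 1/364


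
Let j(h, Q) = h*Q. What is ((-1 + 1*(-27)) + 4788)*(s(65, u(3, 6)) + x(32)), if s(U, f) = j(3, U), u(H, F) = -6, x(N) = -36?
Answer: 756840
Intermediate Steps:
j(h, Q) = Q*h
s(U, f) = 3*U (s(U, f) = U*3 = 3*U)
((-1 + 1*(-27)) + 4788)*(s(65, u(3, 6)) + x(32)) = ((-1 + 1*(-27)) + 4788)*(3*65 - 36) = ((-1 - 27) + 4788)*(195 - 36) = (-28 + 4788)*159 = 4760*159 = 756840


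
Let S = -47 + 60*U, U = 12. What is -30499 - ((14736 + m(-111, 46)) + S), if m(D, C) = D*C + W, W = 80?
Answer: -40882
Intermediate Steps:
m(D, C) = 80 + C*D (m(D, C) = D*C + 80 = C*D + 80 = 80 + C*D)
S = 673 (S = -47 + 60*12 = -47 + 720 = 673)
-30499 - ((14736 + m(-111, 46)) + S) = -30499 - ((14736 + (80 + 46*(-111))) + 673) = -30499 - ((14736 + (80 - 5106)) + 673) = -30499 - ((14736 - 5026) + 673) = -30499 - (9710 + 673) = -30499 - 1*10383 = -30499 - 10383 = -40882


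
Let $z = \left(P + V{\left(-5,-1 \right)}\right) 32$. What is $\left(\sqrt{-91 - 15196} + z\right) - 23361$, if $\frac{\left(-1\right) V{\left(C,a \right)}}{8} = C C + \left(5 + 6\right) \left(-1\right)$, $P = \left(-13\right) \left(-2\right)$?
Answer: $-26113 + i \sqrt{15287} \approx -26113.0 + 123.64 i$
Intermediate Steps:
$P = 26$
$V{\left(C,a \right)} = 88 - 8 C^{2}$ ($V{\left(C,a \right)} = - 8 \left(C C + \left(5 + 6\right) \left(-1\right)\right) = - 8 \left(C^{2} + 11 \left(-1\right)\right) = - 8 \left(C^{2} - 11\right) = - 8 \left(-11 + C^{2}\right) = 88 - 8 C^{2}$)
$z = -2752$ ($z = \left(26 + \left(88 - 8 \left(-5\right)^{2}\right)\right) 32 = \left(26 + \left(88 - 200\right)\right) 32 = \left(26 - 112\right) 32 = \left(-86\right) 32 = -2752$)
$\left(\sqrt{-91 - 15196} + z\right) - 23361 = \left(\sqrt{-91 - 15196} - 2752\right) - 23361 = \left(\sqrt{-15287} - 2752\right) - 23361 = \left(i \sqrt{15287} - 2752\right) - 23361 = \left(-2752 + i \sqrt{15287}\right) - 23361 = -26113 + i \sqrt{15287}$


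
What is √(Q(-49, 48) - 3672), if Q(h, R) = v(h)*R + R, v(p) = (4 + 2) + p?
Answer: 6*I*√158 ≈ 75.419*I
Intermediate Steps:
v(p) = 6 + p
Q(h, R) = R + R*(6 + h) (Q(h, R) = (6 + h)*R + R = R*(6 + h) + R = R + R*(6 + h))
√(Q(-49, 48) - 3672) = √(48*(7 - 49) - 3672) = √(48*(-42) - 3672) = √(-2016 - 3672) = √(-5688) = 6*I*√158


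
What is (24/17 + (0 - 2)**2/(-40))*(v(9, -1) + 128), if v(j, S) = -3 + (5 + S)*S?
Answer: 26983/170 ≈ 158.72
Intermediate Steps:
v(j, S) = -3 + S*(5 + S)
(24/17 + (0 - 2)**2/(-40))*(v(9, -1) + 128) = (24/17 + (0 - 2)**2/(-40))*((-3 + (-1)**2 + 5*(-1)) + 128) = (24*(1/17) + (-2)**2*(-1/40))*((-3 + 1 - 5) + 128) = (24/17 + 4*(-1/40))*(-7 + 128) = (24/17 - 1/10)*121 = (223/170)*121 = 26983/170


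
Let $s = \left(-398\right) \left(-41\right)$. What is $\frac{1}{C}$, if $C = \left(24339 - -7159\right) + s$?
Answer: $\frac{1}{47816} \approx 2.0913 \cdot 10^{-5}$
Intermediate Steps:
$s = 16318$
$C = 47816$ ($C = \left(24339 - -7159\right) + 16318 = \left(24339 + 7159\right) + 16318 = 31498 + 16318 = 47816$)
$\frac{1}{C} = \frac{1}{47816}$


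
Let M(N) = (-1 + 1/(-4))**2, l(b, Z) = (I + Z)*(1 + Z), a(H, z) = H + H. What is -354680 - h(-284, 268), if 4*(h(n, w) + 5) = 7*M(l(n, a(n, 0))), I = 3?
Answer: -22699375/64 ≈ -3.5468e+5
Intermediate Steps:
a(H, z) = 2*H
l(b, Z) = (1 + Z)*(3 + Z) (l(b, Z) = (3 + Z)*(1 + Z) = (1 + Z)*(3 + Z))
M(N) = 25/16 (M(N) = (-1 - 1/4)**2 = (-5/4)**2 = 25/16)
h(n, w) = -145/64 (h(n, w) = -5 + (7*(25/16))/4 = -5 + (1/4)*(175/16) = -5 + 175/64 = -145/64)
-354680 - h(-284, 268) = -354680 - 1*(-145/64) = -354680 + 145/64 = -22699375/64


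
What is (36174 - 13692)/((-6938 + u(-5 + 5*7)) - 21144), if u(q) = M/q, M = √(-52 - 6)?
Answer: -284102785800/354869425829 - 337230*I*√58/354869425829 ≈ -0.80058 - 7.2372e-6*I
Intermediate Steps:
M = I*√58 (M = √(-58) = I*√58 ≈ 7.6158*I)
u(q) = I*√58/q (u(q) = (I*√58)/q = I*√58/q)
(36174 - 13692)/((-6938 + u(-5 + 5*7)) - 21144) = (36174 - 13692)/((-6938 + I*√58/(-5 + 5*7)) - 21144) = 22482/((-6938 + I*√58/(-5 + 35)) - 21144) = 22482/((-6938 + I*√58/30) - 21144) = 22482/(-28082 + I*√58/30)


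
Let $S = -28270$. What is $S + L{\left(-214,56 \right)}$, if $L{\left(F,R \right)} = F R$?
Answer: $-40254$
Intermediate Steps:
$S + L{\left(-214,56 \right)} = -28270 - 11984 = -40254$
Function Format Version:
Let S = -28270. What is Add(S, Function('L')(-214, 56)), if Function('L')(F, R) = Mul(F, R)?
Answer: -40254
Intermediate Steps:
Add(S, Function('L')(-214, 56)) = Add(-28270, Mul(-214, 56)) = Add(-28270, -11984) = -40254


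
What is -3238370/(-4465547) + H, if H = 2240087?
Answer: 10003217020959/4465547 ≈ 2.2401e+6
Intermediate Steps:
-3238370/(-4465547) + H = -3238370/(-4465547) + 2240087 = -3238370*(-1/4465547) + 2240087 = 3238370/4465547 + 2240087 = 10003217020959/4465547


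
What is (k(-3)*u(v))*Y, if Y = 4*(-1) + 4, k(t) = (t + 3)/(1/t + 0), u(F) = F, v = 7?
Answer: 0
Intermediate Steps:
k(t) = t*(3 + t) (k(t) = (3 + t)/(1/t + 0) = (3 + t)/(1/t) = (3 + t)*t = t*(3 + t))
Y = 0 (Y = -4 + 4 = 0)
(k(-3)*u(v))*Y = (-3*(3 - 3)*7)*0 = (-3*0*7)*0 = (0*7)*0 = 0*0 = 0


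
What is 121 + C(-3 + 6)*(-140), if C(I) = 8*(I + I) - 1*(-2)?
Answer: -6879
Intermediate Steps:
C(I) = 2 + 16*I (C(I) = 8*(2*I) + 2 = 16*I + 2 = 2 + 16*I)
121 + C(-3 + 6)*(-140) = 121 + (2 + 16*(-3 + 6))*(-140) = 121 + (2 + 16*3)*(-140) = 121 + (2 + 48)*(-140) = 121 + 50*(-140) = 121 - 7000 = -6879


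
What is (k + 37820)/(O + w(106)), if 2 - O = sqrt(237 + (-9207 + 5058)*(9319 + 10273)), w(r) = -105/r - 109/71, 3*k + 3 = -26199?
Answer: -288730730284/1534716334363415 + 1647450702136*I*sqrt(81286971)/4604149003090245 ≈ -0.00018813 + 3.2261*I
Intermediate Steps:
k = -8734 (k = -1 + (1/3)*(-26199) = -1 - 8733 = -8734)
w(r) = -109/71 - 105/r (w(r) = -105/r - 109*1/71 = -105/r - 109/71 = -109/71 - 105/r)
O = 2 - I*sqrt(81286971) (O = 2 - sqrt(237 + (-9207 + 5058)*(9319 + 10273)) = 2 - sqrt(237 - 4149*19592) = 2 - sqrt(237 - 81287208) = 2 - sqrt(-81286971) = 2 - I*sqrt(81286971) ≈ 2.0 - 9015.9*I)
(k + 37820)/(O + w(106)) = (-8734 + 37820)/((2 - I*sqrt(81286971)) + (-109/71 - 105/106)) = 29086/((2 - I*sqrt(81286971)) + (-109/71 - 105*1/106)) = 29086/((2 - I*sqrt(81286971)) + (-109/71 - 105/106)) = 29086/((2 - I*sqrt(81286971)) - 19009/7526) = 29086/(-3957/7526 - I*sqrt(81286971))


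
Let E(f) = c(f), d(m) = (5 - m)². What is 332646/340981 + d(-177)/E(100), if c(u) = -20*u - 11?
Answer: -10625703538/685712791 ≈ -15.496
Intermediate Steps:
c(u) = -11 - 20*u
E(f) = -11 - 20*f
332646/340981 + d(-177)/E(100) = 332646/340981 + (-5 - 177)²/(-11 - 20*100) = 332646*(1/340981) + (-182)²/(-11 - 2000) = 332646/340981 + 33124/(-2011) = 332646/340981 + 33124*(-1/2011) = 332646/340981 - 33124/2011 = -10625703538/685712791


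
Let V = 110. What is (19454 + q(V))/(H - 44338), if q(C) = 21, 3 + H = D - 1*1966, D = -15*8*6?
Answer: -475/1147 ≈ -0.41412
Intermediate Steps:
D = -720 (D = -120*6 = -720)
H = -2689 (H = -3 + (-720 - 1*1966) = -3 + (-720 - 1966) = -3 - 2686 = -2689)
(19454 + q(V))/(H - 44338) = (19454 + 21)/(-2689 - 44338) = 19475/(-47027) = 19475*(-1/47027) = -475/1147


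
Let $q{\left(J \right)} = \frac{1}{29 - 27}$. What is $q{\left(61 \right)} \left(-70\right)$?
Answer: $-35$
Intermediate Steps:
$q{\left(J \right)} = \frac{1}{2}$
$q{\left(61 \right)} \left(-70\right) = \frac{1}{2} \left(-70\right) = -35$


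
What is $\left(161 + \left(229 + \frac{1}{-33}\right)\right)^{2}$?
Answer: $\frac{165611161}{1089} \approx 1.5208 \cdot 10^{5}$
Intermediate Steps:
$\left(161 + \left(229 + \frac{1}{-33}\right)\right)^{2} = \left(161 + \left(229 - \frac{1}{33}\right)\right)^{2} = \left(161 + \frac{7556}{33}\right)^{2} = \left(\frac{12869}{33}\right)^{2} = \frac{165611161}{1089}$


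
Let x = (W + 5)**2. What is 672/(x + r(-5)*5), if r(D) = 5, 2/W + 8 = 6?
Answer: 672/41 ≈ 16.390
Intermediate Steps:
W = -1 (W = 2/(-8 + 6) = 2/(-2) = 2*(-1/2) = -1)
x = 16 (x = (-1 + 5)**2 = 4**2 = 16)
672/(x + r(-5)*5) = 672/(16 + 5*5) = 672/(16 + 25) = 672/41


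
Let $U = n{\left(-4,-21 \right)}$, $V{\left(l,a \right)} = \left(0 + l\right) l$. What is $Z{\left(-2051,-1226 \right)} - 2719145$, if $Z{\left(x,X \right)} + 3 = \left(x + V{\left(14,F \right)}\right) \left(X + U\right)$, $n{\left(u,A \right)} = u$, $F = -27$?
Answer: $-437498$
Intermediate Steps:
$V{\left(l,a \right)} = l^{2}$ ($V{\left(l,a \right)} = l l = l^{2}$)
$U = -4$
$Z{\left(x,X \right)} = -3 + \left(-4 + X\right) \left(196 + x\right)$ ($Z{\left(x,X \right)} = -3 + \left(x + 14^{2}\right) \left(X - 4\right) = -3 + \left(x + 196\right) \left(-4 + X\right) = -3 + \left(196 + x\right) \left(-4 + X\right) = -3 + \left(-4 + X\right) \left(196 + x\right)$)
$Z{\left(-2051,-1226 \right)} - 2719145 = \left(-787 - -8204 + 196 \left(-1226\right) - -2514526\right) - 2719145 = \left(-787 + 8204 - 240296 + 2514526\right) - 2719145 = 2281647 - 2719145 = -437498$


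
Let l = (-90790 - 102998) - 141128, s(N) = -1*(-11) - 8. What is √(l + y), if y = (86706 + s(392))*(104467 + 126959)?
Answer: √20066382118 ≈ 1.4166e+5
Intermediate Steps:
s(N) = 3 (s(N) = 11 - 8 = 3)
l = -334916 (l = -193788 - 141128 = -334916)
y = 20066717034 (y = (86706 + 3)*(104467 + 126959) = 86709*231426 = 20066717034)
√(l + y) = √(-334916 + 20066717034) = √20066382118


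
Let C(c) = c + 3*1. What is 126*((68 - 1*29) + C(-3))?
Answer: 4914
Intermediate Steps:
C(c) = 3 + c (C(c) = c + 3 = 3 + c)
126*((68 - 1*29) + C(-3)) = 126*((68 - 1*29) + (3 - 3)) = 126*((68 - 29) + 0) = 126*(39 + 0) = 126*39 = 4914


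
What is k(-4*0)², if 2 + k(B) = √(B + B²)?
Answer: 4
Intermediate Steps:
k(B) = -2 + √(B + B²)
k(-4*0)² = (-2 + √((-4*0)*(1 - 4*0)))² = (-2 + √(0*(1 + 0)))² = (-2 + √(0*1))² = (-2 + √0)² = (-2 + 0)² = (-2)² = 4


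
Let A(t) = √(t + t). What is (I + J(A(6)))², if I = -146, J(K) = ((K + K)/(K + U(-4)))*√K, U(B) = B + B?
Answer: 4*(292 - 73*√3 + √2*3^(¾))²/(4 - √3)² ≈ 22154.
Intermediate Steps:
U(B) = 2*B
A(t) = √2*√t (A(t) = √(2*t) = √2*√t)
J(K) = 2*K^(3/2)/(-8 + K) (J(K) = ((K + K)/(K + 2*(-4)))*√K = ((2*K)/(K - 8))*√K = ((2*K)/(-8 + K))*√K = (2*K/(-8 + K))*√K = 2*K^(3/2)/(-8 + K))
(I + J(A(6)))² = (-146 + 2*(√2*√6)^(3/2)/(-8 + √2*√6))² = (-146 + 2*(2*√3)^(3/2)/(-8 + 2*√3))² = (-146 + 2*(2*√2*3^(¾))/(-8 + 2*√3))² = (-146 + 4*√2*3^(¾)/(-8 + 2*√3))²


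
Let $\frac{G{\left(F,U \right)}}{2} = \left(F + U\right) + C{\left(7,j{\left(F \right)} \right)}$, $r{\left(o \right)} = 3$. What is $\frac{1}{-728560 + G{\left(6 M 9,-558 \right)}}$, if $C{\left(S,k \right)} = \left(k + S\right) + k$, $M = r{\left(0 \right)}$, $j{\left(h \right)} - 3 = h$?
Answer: $- \frac{1}{728678} \approx -1.3723 \cdot 10^{-6}$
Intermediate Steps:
$j{\left(h \right)} = 3 + h$
$M = 3$
$C{\left(S,k \right)} = S + 2 k$ ($C{\left(S,k \right)} = \left(S + k\right) + k = S + 2 k$)
$G{\left(F,U \right)} = 26 + 2 U + 6 F$ ($G{\left(F,U \right)} = 2 \left(\left(F + U\right) + \left(7 + 2 \left(3 + F\right)\right)\right) = 2 \left(\left(F + U\right) + \left(7 + \left(6 + 2 F\right)\right)\right) = 2 \left(\left(F + U\right) + \left(13 + 2 F\right)\right) = 2 \left(13 + U + 3 F\right) = 26 + 2 U + 6 F$)
$\frac{1}{-728560 + G{\left(6 M 9,-558 \right)}} = \frac{1}{-728560 + \left(26 + 2 \left(-558\right) + 6 \cdot 6 \cdot 3 \cdot 9\right)} = \frac{1}{-728560 + \left(26 - 1116 + 6 \cdot 18 \cdot 9\right)} = \frac{1}{-728560 + \left(26 - 1116 + 6 \cdot 162\right)} = \frac{1}{-728560 + \left(26 - 1116 + 972\right)} = \frac{1}{-728560 - 118} = \frac{1}{-728678} = - \frac{1}{728678}$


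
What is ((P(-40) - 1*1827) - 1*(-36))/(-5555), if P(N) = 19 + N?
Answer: 1812/5555 ≈ 0.32619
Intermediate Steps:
((P(-40) - 1*1827) - 1*(-36))/(-5555) = (((19 - 40) - 1*1827) - 1*(-36))/(-5555) = ((-21 - 1827) + 36)*(-1/5555) = (-1848 + 36)*(-1/5555) = -1812*(-1/5555) = 1812/5555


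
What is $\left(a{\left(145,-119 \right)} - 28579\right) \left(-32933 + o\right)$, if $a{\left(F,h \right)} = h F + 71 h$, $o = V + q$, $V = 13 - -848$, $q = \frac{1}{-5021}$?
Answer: $\frac{8741382186179}{5021} \approx 1.741 \cdot 10^{9}$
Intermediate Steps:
$q = - \frac{1}{5021} \approx -0.00019916$
$V = 861$ ($V = 13 + 848 = 861$)
$o = \frac{4323080}{5021}$ ($o = 861 - \frac{1}{5021} = \frac{4323080}{5021} \approx 861.0$)
$a{\left(F,h \right)} = 71 h + F h$ ($a{\left(F,h \right)} = F h + 71 h = 71 h + F h$)
$\left(a{\left(145,-119 \right)} - 28579\right) \left(-32933 + o\right) = \left(- 119 \left(71 + 145\right) - 28579\right) \left(-32933 + \frac{4323080}{5021}\right) = \left(\left(-119\right) 216 - 28579\right) \left(- \frac{161033513}{5021}\right) = \left(-25704 - 28579\right) \left(- \frac{161033513}{5021}\right) = \left(-54283\right) \left(- \frac{161033513}{5021}\right) = \frac{8741382186179}{5021}$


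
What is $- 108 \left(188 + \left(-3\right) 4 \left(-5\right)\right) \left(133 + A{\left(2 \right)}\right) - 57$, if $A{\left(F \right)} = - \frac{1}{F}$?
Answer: $-3548937$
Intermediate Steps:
$- 108 \left(188 + \left(-3\right) 4 \left(-5\right)\right) \left(133 + A{\left(2 \right)}\right) - 57 = - 108 \left(188 + \left(-3\right) 4 \left(-5\right)\right) \left(133 - \frac{1}{2}\right) - 57 = - 108 \left(188 - -60\right) \left(133 - \frac{1}{2}\right) - 57 = - 108 \left(188 + 60\right) \left(133 - \frac{1}{2}\right) - 57 = - 108 \cdot 248 \cdot \frac{265}{2} - 57 = \left(-108\right) 32860 - 57 = -3548880 - 57 = -3548937$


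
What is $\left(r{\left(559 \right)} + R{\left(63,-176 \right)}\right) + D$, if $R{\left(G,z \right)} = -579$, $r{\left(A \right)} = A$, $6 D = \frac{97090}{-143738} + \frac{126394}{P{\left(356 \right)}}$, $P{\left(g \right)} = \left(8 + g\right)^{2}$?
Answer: $- \frac{81430772201}{4081009296} \approx -19.954$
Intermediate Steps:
$D = \frac{189413719}{4081009296}$ ($D = \frac{\frac{97090}{-143738} + \frac{126394}{\left(8 + 356\right)^{2}}}{6} = \frac{97090 \left(- \frac{1}{143738}\right) + \frac{126394}{364^{2}}}{6} = \frac{- \frac{6935}{10267} + \frac{126394}{132496}}{6} = \frac{- \frac{6935}{10267} + 126394 \cdot \frac{1}{132496}}{6} = \frac{- \frac{6935}{10267} + \frac{63197}{66248}}{6} = \frac{1}{6} \cdot \frac{189413719}{680168216} = \frac{189413719}{4081009296} \approx 0.046413$)
$\left(r{\left(559 \right)} + R{\left(63,-176 \right)}\right) + D = \left(559 - 579\right) + \frac{189413719}{4081009296} = -20 + \frac{189413719}{4081009296} = - \frac{81430772201}{4081009296}$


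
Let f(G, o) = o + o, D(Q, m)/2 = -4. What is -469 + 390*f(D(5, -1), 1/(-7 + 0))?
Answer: -4063/7 ≈ -580.43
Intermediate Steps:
D(Q, m) = -8 (D(Q, m) = 2*(-4) = -8)
f(G, o) = 2*o
-469 + 390*f(D(5, -1), 1/(-7 + 0)) = -469 + 390*(2/(-7 + 0)) = -469 + 390*(2/(-7)) = -469 + 390*(2*(-1/7)) = -469 + 390*(-2/7) = -469 - 780/7 = -4063/7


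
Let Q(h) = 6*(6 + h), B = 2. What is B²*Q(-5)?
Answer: 24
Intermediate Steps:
Q(h) = 36 + 6*h
B²*Q(-5) = 2²*(36 + 6*(-5)) = 4*(36 - 30) = 4*6 = 24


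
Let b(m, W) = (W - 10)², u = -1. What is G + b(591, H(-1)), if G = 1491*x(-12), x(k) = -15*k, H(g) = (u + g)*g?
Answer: 268444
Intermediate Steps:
H(g) = g*(-1 + g) (H(g) = (-1 + g)*g = g*(-1 + g))
G = 268380 (G = 1491*(-15*(-12)) = 1491*180 = 268380)
b(m, W) = (-10 + W)²
G + b(591, H(-1)) = 268380 + (-10 - (-1 - 1))² = 268380 + (-10 - 1*(-2))² = 268380 + (-10 + 2)² = 268380 + (-8)² = 268380 + 64 = 268444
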